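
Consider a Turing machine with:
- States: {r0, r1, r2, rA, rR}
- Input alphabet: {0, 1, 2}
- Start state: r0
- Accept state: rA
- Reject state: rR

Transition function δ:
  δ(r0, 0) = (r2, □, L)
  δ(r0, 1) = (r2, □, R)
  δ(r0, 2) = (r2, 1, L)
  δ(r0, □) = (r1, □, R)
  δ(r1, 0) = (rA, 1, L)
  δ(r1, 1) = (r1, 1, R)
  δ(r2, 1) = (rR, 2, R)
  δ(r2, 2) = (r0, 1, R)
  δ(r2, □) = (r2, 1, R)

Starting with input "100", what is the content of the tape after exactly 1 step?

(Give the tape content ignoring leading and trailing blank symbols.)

Execution trace:
Initial: [r0]100
Step 1: δ(r0, 1) = (r2, □, R) → □[r2]00

No transition is defined for δ(r2, 0). By convention the machine halts and rejects.

After 1 step, the tape (ignoring leading/trailing blanks) is: 00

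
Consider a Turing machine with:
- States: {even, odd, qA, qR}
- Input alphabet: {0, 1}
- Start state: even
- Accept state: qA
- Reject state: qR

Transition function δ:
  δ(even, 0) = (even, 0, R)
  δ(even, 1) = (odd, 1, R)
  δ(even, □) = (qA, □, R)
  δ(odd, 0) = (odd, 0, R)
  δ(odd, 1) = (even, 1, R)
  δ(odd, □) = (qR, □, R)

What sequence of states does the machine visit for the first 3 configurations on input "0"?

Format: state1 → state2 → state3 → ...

Execution trace:
Initial: [even]0
Step 1: δ(even, 0) = (even, 0, R) → 0[even]□
Step 2: δ(even, □) = (qA, □, R) → 0□[qA]□

The machine reaches the accept state qA and halts.

State sequence: even → even → qA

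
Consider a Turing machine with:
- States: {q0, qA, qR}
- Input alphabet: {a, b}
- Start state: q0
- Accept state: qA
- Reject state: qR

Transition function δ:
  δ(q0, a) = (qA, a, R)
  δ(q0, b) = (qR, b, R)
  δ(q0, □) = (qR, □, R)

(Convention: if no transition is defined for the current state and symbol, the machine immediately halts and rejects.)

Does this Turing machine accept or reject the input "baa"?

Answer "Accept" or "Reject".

Execution trace:
Initial: [q0]baa
Step 1: δ(q0, b) = (qR, b, R) → b[qR]aa

The machine reaches the reject state qR and halts.

Answer: Reject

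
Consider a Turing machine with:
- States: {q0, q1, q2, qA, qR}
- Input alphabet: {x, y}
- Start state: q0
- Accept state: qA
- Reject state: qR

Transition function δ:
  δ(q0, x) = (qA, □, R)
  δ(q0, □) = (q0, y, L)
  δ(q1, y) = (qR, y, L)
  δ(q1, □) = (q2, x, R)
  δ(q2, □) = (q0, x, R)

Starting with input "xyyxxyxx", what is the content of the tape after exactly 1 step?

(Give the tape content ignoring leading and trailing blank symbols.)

Execution trace:
Initial: [q0]xyyxxyxx
Step 1: δ(q0, x) = (qA, □, R) → □[qA]yyxxyxx

The machine reaches the accept state qA and halts.

After 1 step, the tape (ignoring leading/trailing blanks) is: yyxxyxx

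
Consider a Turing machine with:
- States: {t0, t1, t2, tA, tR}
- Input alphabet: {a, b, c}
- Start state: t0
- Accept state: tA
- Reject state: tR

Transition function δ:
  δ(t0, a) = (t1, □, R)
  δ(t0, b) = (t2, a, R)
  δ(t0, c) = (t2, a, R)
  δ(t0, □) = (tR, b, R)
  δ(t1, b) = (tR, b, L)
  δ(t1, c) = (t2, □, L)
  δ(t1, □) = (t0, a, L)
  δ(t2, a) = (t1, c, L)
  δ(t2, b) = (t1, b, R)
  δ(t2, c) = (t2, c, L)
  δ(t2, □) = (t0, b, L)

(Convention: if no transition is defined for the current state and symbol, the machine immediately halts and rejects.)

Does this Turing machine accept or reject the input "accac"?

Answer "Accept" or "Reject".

Execution trace:
Initial: [t0]accac
Step 1: δ(t0, a) = (t1, □, R) → □[t1]ccac
Step 2: δ(t1, c) = (t2, □, L) → [t2]□□cac
Step 3: δ(t2, □) = (t0, b, L) → [t0]□b□cac
Step 4: δ(t0, □) = (tR, b, R) → b[tR]b□cac

The machine reaches the reject state tR and halts.

Answer: Reject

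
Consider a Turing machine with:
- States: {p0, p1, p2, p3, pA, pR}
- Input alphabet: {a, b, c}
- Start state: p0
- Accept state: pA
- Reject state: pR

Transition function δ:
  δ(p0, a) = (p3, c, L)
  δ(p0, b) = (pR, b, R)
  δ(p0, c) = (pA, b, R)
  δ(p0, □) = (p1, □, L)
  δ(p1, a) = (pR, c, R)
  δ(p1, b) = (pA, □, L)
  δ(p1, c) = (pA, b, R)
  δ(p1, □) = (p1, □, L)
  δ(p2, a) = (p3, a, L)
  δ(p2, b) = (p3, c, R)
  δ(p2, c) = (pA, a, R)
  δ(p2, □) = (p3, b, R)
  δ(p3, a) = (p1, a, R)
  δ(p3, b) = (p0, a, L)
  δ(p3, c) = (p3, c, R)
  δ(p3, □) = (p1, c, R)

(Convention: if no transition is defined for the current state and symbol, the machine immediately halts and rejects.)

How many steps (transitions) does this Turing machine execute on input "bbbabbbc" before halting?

Execution trace:
Initial: [p0]bbbabbbc
Step 1: δ(p0, b) = (pR, b, R) → b[pR]bbabbbc

The machine reaches the reject state pR and halts.

The machine executed 1 step before halting.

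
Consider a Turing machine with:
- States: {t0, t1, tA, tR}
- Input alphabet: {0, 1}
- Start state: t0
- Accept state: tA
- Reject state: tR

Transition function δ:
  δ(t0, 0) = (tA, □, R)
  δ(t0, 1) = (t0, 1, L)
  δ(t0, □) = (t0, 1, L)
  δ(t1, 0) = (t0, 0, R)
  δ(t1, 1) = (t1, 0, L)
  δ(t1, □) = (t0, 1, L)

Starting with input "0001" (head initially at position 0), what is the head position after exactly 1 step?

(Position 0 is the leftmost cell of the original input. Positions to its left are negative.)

Execution trace (head position shown):
Step 0: [t0]0001  (head at position 0)
Step 1: move right → □[tA]001  (head at position 1)

After 1 step, the head is at position 1.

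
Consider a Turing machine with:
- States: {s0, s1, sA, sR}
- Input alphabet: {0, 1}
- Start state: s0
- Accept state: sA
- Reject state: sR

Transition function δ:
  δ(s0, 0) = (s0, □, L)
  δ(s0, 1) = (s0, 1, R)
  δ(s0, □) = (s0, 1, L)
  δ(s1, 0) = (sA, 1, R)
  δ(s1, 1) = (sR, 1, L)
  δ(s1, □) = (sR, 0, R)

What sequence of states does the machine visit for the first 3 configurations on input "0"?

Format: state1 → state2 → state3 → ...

Execution trace:
Initial: [s0]0
Step 1: δ(s0, 0) = (s0, □, L) → [s0]□□
Step 2: δ(s0, □) = (s0, 1, L) → [s0]□1□

State sequence: s0 → s0 → s0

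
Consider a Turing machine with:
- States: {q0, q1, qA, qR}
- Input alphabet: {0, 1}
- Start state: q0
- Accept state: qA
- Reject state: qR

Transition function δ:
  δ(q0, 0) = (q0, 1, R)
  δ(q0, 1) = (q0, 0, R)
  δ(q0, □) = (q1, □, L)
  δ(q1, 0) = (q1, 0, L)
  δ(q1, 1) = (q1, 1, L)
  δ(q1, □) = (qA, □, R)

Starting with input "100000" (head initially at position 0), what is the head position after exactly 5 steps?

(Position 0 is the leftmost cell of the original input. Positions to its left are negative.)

Execution trace (head position shown):
Step 0: [q0]100000  (head at position 0)
Step 1: move right → 0[q0]00000  (head at position 1)
Step 2: move right → 01[q0]0000  (head at position 2)
Step 3: move right → 011[q0]000  (head at position 3)
Step 4: move right → 0111[q0]00  (head at position 4)
Step 5: move right → 01111[q0]0  (head at position 5)

After 5 steps, the head is at position 5.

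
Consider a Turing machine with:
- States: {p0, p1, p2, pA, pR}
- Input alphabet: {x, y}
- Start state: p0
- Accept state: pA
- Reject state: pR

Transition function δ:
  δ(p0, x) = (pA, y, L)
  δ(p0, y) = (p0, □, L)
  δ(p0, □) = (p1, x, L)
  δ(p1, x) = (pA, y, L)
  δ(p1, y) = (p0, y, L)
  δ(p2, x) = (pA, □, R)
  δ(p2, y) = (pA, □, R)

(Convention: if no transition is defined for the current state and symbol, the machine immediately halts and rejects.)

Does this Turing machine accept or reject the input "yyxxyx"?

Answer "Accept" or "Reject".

Execution trace:
Initial: [p0]yyxxyx
Step 1: δ(p0, y) = (p0, □, L) → [p0]□□yxxyx
Step 2: δ(p0, □) = (p1, x, L) → [p1]□x□yxxyx

No transition is defined for δ(p1, □). By convention the machine halts and rejects.

Answer: Reject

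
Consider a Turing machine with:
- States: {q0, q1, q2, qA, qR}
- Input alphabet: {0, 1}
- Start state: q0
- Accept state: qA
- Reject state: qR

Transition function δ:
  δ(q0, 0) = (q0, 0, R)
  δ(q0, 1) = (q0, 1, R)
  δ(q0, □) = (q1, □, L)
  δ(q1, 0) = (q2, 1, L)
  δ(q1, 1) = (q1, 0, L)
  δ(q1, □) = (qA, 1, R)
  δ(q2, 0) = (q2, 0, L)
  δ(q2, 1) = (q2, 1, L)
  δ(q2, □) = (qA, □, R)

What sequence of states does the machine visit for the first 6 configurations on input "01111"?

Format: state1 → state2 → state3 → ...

Execution trace:
Initial: [q0]01111
Step 1: δ(q0, 0) = (q0, 0, R) → 0[q0]1111
Step 2: δ(q0, 1) = (q0, 1, R) → 01[q0]111
Step 3: δ(q0, 1) = (q0, 1, R) → 011[q0]11
Step 4: δ(q0, 1) = (q0, 1, R) → 0111[q0]1
Step 5: δ(q0, 1) = (q0, 1, R) → 01111[q0]□

State sequence: q0 → q0 → q0 → q0 → q0 → q0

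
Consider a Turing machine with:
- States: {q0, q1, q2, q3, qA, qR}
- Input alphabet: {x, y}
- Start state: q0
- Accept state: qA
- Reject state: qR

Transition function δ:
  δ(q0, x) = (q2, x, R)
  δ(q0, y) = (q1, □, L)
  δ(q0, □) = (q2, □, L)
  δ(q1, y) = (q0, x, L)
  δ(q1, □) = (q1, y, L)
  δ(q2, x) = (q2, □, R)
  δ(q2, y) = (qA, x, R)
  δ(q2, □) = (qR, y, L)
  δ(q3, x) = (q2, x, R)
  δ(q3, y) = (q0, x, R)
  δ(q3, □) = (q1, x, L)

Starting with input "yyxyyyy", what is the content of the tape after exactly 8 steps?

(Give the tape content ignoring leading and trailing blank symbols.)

Execution trace:
Initial: [q0]yyxyyyy
Step 1: δ(q0, y) = (q1, □, L) → [q1]□□yxyyyy
Step 2: δ(q1, □) = (q1, y, L) → [q1]□y□yxyyyy
Step 3: δ(q1, □) = (q1, y, L) → [q1]□yy□yxyyyy
Step 4: δ(q1, □) = (q1, y, L) → [q1]□yyy□yxyyyy
Step 5: δ(q1, □) = (q1, y, L) → [q1]□yyyy□yxyyyy
Step 6: δ(q1, □) = (q1, y, L) → [q1]□yyyyy□yxyyyy
Step 7: δ(q1, □) = (q1, y, L) → [q1]□yyyyyy□yxyyyy
Step 8: δ(q1, □) = (q1, y, L) → [q1]□yyyyyyy□yxyyyy

After 8 steps, the tape (ignoring leading/trailing blanks) is: yyyyyyy□yxyyyy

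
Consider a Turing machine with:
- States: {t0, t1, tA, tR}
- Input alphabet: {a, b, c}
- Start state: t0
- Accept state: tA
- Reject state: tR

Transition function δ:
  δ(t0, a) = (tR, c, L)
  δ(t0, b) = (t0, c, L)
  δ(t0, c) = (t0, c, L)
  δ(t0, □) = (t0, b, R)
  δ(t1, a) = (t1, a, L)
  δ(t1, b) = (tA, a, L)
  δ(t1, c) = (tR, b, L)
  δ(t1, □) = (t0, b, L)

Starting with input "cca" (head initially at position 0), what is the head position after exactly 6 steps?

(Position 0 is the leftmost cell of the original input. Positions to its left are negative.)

Execution trace (head position shown):
Step 0: [t0]cca  (head at position 0)
Step 1: move left → [t0]□cca  (head at position -1)
Step 2: move right → b[t0]cca  (head at position 0)
Step 3: move left → [t0]bcca  (head at position -1)
Step 4: move left → [t0]□ccca  (head at position -2)
Step 5: move right → b[t0]ccca  (head at position -1)
Step 6: move left → [t0]bccca  (head at position -2)

After 6 steps, the head is at position -2.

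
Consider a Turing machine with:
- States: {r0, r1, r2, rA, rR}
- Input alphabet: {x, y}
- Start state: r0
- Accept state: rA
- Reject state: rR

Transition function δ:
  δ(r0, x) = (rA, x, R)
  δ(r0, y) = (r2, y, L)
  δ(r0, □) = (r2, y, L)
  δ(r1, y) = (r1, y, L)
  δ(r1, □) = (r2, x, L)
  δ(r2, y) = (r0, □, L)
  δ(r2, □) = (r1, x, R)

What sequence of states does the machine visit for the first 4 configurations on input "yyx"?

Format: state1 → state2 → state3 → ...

Execution trace:
Initial: [r0]yyx
Step 1: δ(r0, y) = (r2, y, L) → [r2]□yyx
Step 2: δ(r2, □) = (r1, x, R) → x[r1]yyx
Step 3: δ(r1, y) = (r1, y, L) → [r1]xyyx

No transition is defined for δ(r1, x). By convention the machine halts and rejects.

State sequence: r0 → r2 → r1 → r1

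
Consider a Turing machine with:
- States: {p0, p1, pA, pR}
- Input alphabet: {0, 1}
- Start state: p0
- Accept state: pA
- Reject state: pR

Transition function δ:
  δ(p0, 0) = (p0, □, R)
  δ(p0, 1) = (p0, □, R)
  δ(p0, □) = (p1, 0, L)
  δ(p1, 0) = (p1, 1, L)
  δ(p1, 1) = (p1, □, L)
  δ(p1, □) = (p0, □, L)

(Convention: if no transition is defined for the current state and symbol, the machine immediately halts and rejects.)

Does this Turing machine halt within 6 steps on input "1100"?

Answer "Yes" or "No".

Execution trace:
Initial: [p0]1100
Step 1: δ(p0, 1) = (p0, □, R) → □[p0]100
Step 2: δ(p0, 1) = (p0, □, R) → □□[p0]00
Step 3: δ(p0, 0) = (p0, □, R) → □□□[p0]0
Step 4: δ(p0, 0) = (p0, □, R) → □□□□[p0]□
Step 5: δ(p0, □) = (p1, 0, L) → □□□[p1]□0
Step 6: δ(p1, □) = (p0, □, L) → □□[p0]□□0

The machine has not reached a halting state after 6 steps.
The machine did not halt within the 6-step bound.

Answer: No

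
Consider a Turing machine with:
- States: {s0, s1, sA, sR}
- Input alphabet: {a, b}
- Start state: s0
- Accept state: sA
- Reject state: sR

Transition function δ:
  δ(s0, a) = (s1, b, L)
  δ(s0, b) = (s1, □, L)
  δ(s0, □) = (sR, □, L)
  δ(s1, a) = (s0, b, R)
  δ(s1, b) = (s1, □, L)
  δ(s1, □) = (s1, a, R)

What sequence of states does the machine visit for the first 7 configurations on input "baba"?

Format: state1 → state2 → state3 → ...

Execution trace:
Initial: [s0]baba
Step 1: δ(s0, b) = (s1, □, L) → [s1]□□aba
Step 2: δ(s1, □) = (s1, a, R) → a[s1]□aba
Step 3: δ(s1, □) = (s1, a, R) → aa[s1]aba
Step 4: δ(s1, a) = (s0, b, R) → aab[s0]ba
Step 5: δ(s0, b) = (s1, □, L) → aa[s1]b□a
Step 6: δ(s1, b) = (s1, □, L) → a[s1]a□□a

State sequence: s0 → s1 → s1 → s1 → s0 → s1 → s1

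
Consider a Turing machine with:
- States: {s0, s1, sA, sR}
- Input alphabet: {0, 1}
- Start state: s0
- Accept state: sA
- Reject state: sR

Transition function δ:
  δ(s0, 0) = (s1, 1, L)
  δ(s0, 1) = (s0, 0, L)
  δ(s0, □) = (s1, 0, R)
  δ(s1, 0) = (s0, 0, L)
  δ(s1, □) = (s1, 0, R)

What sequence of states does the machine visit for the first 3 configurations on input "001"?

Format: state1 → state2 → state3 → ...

Execution trace:
Initial: [s0]001
Step 1: δ(s0, 0) = (s1, 1, L) → [s1]□101
Step 2: δ(s1, □) = (s1, 0, R) → 0[s1]101

No transition is defined for δ(s1, 1). By convention the machine halts and rejects.

State sequence: s0 → s1 → s1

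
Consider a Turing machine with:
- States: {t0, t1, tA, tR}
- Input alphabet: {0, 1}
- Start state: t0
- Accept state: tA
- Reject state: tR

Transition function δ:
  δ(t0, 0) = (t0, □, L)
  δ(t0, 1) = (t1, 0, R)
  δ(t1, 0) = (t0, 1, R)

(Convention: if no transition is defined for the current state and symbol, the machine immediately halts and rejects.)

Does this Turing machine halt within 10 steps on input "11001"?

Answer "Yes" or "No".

Execution trace:
Initial: [t0]11001
Step 1: δ(t0, 1) = (t1, 0, R) → 0[t1]1001

No transition is defined for δ(t1, 1). By convention the machine halts and rejects.
The machine halted after 1 step (within the 10-step bound).

Answer: Yes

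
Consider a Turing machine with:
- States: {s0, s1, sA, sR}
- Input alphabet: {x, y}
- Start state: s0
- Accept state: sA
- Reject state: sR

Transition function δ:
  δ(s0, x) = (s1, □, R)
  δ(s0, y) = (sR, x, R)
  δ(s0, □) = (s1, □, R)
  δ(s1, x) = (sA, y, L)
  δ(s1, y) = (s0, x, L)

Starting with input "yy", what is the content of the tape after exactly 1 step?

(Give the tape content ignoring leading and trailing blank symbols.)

Execution trace:
Initial: [s0]yy
Step 1: δ(s0, y) = (sR, x, R) → x[sR]y

The machine reaches the reject state sR and halts.

After 1 step, the tape (ignoring leading/trailing blanks) is: xy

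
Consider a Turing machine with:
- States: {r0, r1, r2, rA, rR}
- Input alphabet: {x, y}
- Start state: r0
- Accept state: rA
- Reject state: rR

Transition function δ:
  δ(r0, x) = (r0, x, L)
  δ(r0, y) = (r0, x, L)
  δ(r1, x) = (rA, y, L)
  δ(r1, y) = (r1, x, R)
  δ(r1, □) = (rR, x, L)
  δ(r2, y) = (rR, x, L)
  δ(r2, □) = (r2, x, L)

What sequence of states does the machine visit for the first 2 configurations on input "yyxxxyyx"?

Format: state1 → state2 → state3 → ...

Execution trace:
Initial: [r0]yyxxxyyx
Step 1: δ(r0, y) = (r0, x, L) → [r0]□xyxxxyyx

No transition is defined for δ(r0, □). By convention the machine halts and rejects.

State sequence: r0 → r0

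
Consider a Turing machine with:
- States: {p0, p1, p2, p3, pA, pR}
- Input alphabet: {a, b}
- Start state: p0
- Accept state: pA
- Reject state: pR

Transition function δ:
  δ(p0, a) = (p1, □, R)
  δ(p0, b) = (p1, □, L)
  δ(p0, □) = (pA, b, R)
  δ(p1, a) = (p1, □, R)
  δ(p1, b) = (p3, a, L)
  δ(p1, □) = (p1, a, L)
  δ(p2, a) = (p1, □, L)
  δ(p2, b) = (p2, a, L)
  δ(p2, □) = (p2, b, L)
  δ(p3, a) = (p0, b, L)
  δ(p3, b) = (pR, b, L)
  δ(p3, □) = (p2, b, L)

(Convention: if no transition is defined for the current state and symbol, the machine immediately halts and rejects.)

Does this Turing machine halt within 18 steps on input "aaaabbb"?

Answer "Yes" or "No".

Execution trace:
Initial: [p0]aaaabbb
Step 1: δ(p0, a) = (p1, □, R) → □[p1]aaabbb
Step 2: δ(p1, a) = (p1, □, R) → □□[p1]aabbb
Step 3: δ(p1, a) = (p1, □, R) → □□□[p1]abbb
Step 4: δ(p1, a) = (p1, □, R) → □□□□[p1]bbb
Step 5: δ(p1, b) = (p3, a, L) → □□□[p3]□abb
Step 6: δ(p3, □) = (p2, b, L) → □□[p2]□babb
Step 7: δ(p2, □) = (p2, b, L) → □[p2]□bbabb
Step 8: δ(p2, □) = (p2, b, L) → [p2]□bbbabb
Step 9: δ(p2, □) = (p2, b, L) → [p2]□bbbbabb
Step 10: δ(p2, □) = (p2, b, L) → [p2]□bbbbbabb
Step 11: δ(p2, □) = (p2, b, L) → [p2]□bbbbbbabb
Step 12: δ(p2, □) = (p2, b, L) → [p2]□bbbbbbbabb
Step 13: δ(p2, □) = (p2, b, L) → [p2]□bbbbbbbbabb
Step 14: δ(p2, □) = (p2, b, L) → [p2]□bbbbbbbbbabb
Step 15: δ(p2, □) = (p2, b, L) → [p2]□bbbbbbbbbbabb
Step 16: δ(p2, □) = (p2, b, L) → [p2]□bbbbbbbbbbbabb
Step 17: δ(p2, □) = (p2, b, L) → [p2]□bbbbbbbbbbbbabb
Step 18: δ(p2, □) = (p2, b, L) → [p2]□bbbbbbbbbbbbbabb

The machine has not reached a halting state after 18 steps.
The machine did not halt within the 18-step bound.

Answer: No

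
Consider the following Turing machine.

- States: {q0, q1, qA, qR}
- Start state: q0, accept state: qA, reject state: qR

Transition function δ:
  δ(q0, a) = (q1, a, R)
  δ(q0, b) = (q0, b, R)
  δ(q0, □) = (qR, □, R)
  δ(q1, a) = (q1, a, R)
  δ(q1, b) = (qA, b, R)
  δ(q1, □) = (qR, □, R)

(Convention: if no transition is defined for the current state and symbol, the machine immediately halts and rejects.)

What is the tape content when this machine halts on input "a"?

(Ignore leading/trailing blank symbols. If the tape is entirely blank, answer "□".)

Execution trace:
Initial: [q0]a
Step 1: δ(q0, a) = (q1, a, R) → a[q1]□
Step 2: δ(q1, □) = (qR, □, R) → a□[qR]□

The machine reaches the reject state qR and halts.

Final tape (ignoring leading/trailing blanks): a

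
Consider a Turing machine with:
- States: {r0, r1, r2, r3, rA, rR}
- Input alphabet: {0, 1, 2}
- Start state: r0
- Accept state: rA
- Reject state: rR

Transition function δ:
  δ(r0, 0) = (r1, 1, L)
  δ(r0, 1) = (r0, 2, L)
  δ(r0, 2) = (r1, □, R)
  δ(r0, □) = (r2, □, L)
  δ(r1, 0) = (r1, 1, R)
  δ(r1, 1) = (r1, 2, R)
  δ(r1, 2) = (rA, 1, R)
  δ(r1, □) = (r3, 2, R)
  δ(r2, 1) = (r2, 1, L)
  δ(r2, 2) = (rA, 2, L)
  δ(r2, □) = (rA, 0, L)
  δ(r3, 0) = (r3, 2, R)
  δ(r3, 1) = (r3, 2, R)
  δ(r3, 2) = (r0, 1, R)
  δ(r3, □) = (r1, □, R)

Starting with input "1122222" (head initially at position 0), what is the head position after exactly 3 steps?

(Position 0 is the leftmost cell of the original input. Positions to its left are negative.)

Execution trace (head position shown):
Step 0: [r0]1122222  (head at position 0)
Step 1: move left → [r0]□2122222  (head at position -1)
Step 2: move left → [r2]□□2122222  (head at position -2)
Step 3: move left → [rA]□0□2122222  (head at position -3)

After 3 steps, the head is at position -3.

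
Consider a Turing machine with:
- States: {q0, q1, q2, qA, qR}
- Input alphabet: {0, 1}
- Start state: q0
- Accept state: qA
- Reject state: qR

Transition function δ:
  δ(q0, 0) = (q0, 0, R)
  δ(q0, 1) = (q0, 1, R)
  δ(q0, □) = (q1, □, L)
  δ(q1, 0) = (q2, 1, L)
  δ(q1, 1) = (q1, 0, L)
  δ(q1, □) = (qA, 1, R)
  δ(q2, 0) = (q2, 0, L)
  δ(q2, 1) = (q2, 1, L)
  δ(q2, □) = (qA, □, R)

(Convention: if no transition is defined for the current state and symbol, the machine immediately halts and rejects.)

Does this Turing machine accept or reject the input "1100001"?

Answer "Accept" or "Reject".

Execution trace:
Initial: [q0]1100001
Step 1: δ(q0, 1) = (q0, 1, R) → 1[q0]100001
Step 2: δ(q0, 1) = (q0, 1, R) → 11[q0]00001
Step 3: δ(q0, 0) = (q0, 0, R) → 110[q0]0001
Step 4: δ(q0, 0) = (q0, 0, R) → 1100[q0]001
Step 5: δ(q0, 0) = (q0, 0, R) → 11000[q0]01
Step 6: δ(q0, 0) = (q0, 0, R) → 110000[q0]1
Step 7: δ(q0, 1) = (q0, 1, R) → 1100001[q0]□
Step 8: δ(q0, □) = (q1, □, L) → 110000[q1]1□
Step 9: δ(q1, 1) = (q1, 0, L) → 11000[q1]00□
Step 10: δ(q1, 0) = (q2, 1, L) → 1100[q2]010□
Step 11: δ(q2, 0) = (q2, 0, L) → 110[q2]0010□
Step 12: δ(q2, 0) = (q2, 0, L) → 11[q2]00010□
Step 13: δ(q2, 0) = (q2, 0, L) → 1[q2]100010□
Step 14: δ(q2, 1) = (q2, 1, L) → [q2]1100010□
Step 15: δ(q2, 1) = (q2, 1, L) → [q2]□1100010□
Step 16: δ(q2, □) = (qA, □, R) → □[qA]1100010□

The machine reaches the accept state qA and halts.

Answer: Accept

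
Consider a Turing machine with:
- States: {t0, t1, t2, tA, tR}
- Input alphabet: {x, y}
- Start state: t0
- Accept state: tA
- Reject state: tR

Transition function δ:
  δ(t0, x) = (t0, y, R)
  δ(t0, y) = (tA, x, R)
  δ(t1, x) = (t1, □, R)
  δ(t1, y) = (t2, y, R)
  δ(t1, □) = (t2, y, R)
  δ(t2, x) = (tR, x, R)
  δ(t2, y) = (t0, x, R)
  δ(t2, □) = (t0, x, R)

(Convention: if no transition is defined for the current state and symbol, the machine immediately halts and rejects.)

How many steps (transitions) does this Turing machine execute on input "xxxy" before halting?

Execution trace:
Initial: [t0]xxxy
Step 1: δ(t0, x) = (t0, y, R) → y[t0]xxy
Step 2: δ(t0, x) = (t0, y, R) → yy[t0]xy
Step 3: δ(t0, x) = (t0, y, R) → yyy[t0]y
Step 4: δ(t0, y) = (tA, x, R) → yyyx[tA]□

The machine reaches the accept state tA and halts.

The machine executed 4 steps before halting.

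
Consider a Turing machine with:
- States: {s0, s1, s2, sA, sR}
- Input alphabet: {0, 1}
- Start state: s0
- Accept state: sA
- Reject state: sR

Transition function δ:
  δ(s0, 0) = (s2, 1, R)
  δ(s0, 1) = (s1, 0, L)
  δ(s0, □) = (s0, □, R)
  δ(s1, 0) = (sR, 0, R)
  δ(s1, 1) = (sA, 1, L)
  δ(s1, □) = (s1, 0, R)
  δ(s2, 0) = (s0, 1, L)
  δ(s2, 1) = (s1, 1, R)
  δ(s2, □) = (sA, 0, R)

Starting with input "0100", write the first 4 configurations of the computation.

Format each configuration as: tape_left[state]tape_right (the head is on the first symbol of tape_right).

Transitions applied:
Step 1: δ(s0, 0) = (s2, 1, R)
Step 2: δ(s2, 1) = (s1, 1, R)
Step 3: δ(s1, 0) = (sR, 0, R)

The first 4 configurations are:
[s0]0100 ⊢ 1[s2]100 ⊢ 11[s1]00 ⊢ 110[sR]0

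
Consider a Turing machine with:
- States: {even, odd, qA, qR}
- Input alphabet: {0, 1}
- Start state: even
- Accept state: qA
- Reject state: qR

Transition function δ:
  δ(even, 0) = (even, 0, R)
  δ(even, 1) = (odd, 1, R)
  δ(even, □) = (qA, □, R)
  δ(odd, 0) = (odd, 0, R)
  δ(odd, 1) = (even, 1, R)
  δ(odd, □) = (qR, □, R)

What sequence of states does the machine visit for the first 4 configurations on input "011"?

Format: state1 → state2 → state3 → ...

Execution trace:
Initial: [even]011
Step 1: δ(even, 0) = (even, 0, R) → 0[even]11
Step 2: δ(even, 1) = (odd, 1, R) → 01[odd]1
Step 3: δ(odd, 1) = (even, 1, R) → 011[even]□

State sequence: even → even → odd → even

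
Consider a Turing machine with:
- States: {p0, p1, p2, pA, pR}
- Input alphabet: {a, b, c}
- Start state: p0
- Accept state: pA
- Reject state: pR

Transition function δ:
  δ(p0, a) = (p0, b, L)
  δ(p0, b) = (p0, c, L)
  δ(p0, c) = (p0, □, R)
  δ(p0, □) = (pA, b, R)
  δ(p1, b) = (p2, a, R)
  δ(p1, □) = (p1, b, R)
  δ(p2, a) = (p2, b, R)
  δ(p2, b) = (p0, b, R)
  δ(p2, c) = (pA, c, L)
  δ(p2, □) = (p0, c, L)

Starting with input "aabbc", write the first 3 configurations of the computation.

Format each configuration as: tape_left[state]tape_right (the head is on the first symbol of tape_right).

Transitions applied:
Step 1: δ(p0, a) = (p0, b, L)
Step 2: δ(p0, □) = (pA, b, R)

The first 3 configurations are:
[p0]aabbc ⊢ [p0]□babbc ⊢ b[pA]babbc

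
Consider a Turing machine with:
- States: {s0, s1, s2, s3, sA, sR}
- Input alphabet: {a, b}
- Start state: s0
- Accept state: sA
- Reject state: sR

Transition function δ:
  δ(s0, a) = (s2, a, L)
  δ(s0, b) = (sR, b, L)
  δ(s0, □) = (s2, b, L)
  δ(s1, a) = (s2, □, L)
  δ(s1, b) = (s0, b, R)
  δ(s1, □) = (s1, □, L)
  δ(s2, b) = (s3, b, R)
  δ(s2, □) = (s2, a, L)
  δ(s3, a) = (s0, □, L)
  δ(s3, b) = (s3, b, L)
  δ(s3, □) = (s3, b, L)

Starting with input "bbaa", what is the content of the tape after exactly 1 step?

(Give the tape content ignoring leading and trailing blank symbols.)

Execution trace:
Initial: [s0]bbaa
Step 1: δ(s0, b) = (sR, b, L) → [sR]□bbaa

The machine reaches the reject state sR and halts.

After 1 step, the tape (ignoring leading/trailing blanks) is: bbaa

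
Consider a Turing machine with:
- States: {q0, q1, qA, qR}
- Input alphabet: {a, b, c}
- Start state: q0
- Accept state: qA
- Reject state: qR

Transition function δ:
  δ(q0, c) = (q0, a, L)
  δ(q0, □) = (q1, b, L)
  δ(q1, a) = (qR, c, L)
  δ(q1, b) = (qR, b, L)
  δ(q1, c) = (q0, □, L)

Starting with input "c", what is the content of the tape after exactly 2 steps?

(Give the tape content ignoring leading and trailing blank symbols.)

Execution trace:
Initial: [q0]c
Step 1: δ(q0, c) = (q0, a, L) → [q0]□a
Step 2: δ(q0, □) = (q1, b, L) → [q1]□ba

No transition is defined for δ(q1, □). By convention the machine halts and rejects.

After 2 steps, the tape (ignoring leading/trailing blanks) is: ba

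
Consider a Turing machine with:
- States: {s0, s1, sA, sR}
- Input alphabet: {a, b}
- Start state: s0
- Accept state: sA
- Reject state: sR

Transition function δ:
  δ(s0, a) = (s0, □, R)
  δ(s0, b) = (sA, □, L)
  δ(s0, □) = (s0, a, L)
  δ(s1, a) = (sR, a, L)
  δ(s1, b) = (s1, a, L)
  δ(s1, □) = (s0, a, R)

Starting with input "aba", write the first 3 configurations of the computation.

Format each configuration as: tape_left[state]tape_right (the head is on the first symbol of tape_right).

Transitions applied:
Step 1: δ(s0, a) = (s0, □, R)
Step 2: δ(s0, b) = (sA, □, L)

The first 3 configurations are:
[s0]aba ⊢ □[s0]ba ⊢ [sA]□□a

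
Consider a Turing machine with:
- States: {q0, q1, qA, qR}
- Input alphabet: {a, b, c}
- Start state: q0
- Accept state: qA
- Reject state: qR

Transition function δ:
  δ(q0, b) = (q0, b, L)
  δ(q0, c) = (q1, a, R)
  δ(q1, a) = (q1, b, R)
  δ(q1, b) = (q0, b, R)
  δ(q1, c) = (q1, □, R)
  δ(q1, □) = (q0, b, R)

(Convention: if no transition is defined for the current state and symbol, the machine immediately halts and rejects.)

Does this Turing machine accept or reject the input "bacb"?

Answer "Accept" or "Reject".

Execution trace:
Initial: [q0]bacb
Step 1: δ(q0, b) = (q0, b, L) → [q0]□bacb

No transition is defined for δ(q0, □). By convention the machine halts and rejects.

Answer: Reject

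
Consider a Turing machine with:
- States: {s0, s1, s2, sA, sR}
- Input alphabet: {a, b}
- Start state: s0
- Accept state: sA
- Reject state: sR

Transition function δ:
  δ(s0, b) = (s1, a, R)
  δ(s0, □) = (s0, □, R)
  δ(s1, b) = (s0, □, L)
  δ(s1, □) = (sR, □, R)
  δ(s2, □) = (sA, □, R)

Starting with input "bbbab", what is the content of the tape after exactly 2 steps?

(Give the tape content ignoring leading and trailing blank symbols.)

Execution trace:
Initial: [s0]bbbab
Step 1: δ(s0, b) = (s1, a, R) → a[s1]bbab
Step 2: δ(s1, b) = (s0, □, L) → [s0]a□bab

No transition is defined for δ(s0, a). By convention the machine halts and rejects.

After 2 steps, the tape (ignoring leading/trailing blanks) is: a□bab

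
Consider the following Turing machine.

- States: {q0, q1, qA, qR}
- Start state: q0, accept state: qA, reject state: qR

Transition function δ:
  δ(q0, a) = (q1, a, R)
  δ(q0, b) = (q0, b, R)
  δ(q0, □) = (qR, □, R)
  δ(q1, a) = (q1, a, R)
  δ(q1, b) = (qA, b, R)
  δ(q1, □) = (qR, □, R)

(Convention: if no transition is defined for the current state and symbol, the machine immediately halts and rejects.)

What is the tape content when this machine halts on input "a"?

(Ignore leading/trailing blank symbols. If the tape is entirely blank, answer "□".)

Execution trace:
Initial: [q0]a
Step 1: δ(q0, a) = (q1, a, R) → a[q1]□
Step 2: δ(q1, □) = (qR, □, R) → a□[qR]□

The machine reaches the reject state qR and halts.

Final tape (ignoring leading/trailing blanks): a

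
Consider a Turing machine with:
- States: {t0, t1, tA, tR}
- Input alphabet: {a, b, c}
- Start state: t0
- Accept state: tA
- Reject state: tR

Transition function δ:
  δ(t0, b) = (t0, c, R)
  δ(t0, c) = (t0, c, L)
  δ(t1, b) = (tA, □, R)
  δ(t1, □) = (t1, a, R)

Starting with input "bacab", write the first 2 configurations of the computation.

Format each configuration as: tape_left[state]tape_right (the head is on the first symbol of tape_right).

Transitions applied:
Step 1: δ(t0, b) = (t0, c, R)

The first 2 configurations are:
[t0]bacab ⊢ c[t0]acab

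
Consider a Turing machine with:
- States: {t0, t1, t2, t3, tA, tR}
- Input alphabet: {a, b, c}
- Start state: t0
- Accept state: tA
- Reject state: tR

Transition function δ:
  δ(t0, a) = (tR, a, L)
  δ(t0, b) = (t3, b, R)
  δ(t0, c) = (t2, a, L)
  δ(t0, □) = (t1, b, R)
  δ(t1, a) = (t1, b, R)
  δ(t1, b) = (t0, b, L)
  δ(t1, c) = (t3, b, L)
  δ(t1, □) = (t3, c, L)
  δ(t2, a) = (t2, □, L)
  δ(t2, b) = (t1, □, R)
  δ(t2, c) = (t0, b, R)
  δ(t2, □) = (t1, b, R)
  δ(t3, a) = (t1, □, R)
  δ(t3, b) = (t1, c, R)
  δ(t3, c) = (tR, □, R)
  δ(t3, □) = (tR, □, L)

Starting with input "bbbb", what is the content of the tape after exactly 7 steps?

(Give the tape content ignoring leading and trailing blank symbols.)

Execution trace:
Initial: [t0]bbbb
Step 1: δ(t0, b) = (t3, b, R) → b[t3]bbb
Step 2: δ(t3, b) = (t1, c, R) → bc[t1]bb
Step 3: δ(t1, b) = (t0, b, L) → b[t0]cbb
Step 4: δ(t0, c) = (t2, a, L) → [t2]babb
Step 5: δ(t2, b) = (t1, □, R) → □[t1]abb
Step 6: δ(t1, a) = (t1, b, R) → □b[t1]bb
Step 7: δ(t1, b) = (t0, b, L) → □[t0]bbb

After 7 steps, the tape (ignoring leading/trailing blanks) is: bbb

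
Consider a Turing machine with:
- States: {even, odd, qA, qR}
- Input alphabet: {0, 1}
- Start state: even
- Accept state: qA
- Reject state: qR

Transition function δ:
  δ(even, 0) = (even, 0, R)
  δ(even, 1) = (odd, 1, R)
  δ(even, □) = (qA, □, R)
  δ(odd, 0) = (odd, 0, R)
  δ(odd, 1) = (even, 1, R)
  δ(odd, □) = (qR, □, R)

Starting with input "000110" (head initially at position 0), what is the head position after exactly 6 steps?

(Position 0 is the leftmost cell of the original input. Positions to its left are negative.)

Execution trace (head position shown):
Step 0: [even]000110  (head at position 0)
Step 1: move right → 0[even]00110  (head at position 1)
Step 2: move right → 00[even]0110  (head at position 2)
Step 3: move right → 000[even]110  (head at position 3)
Step 4: move right → 0001[odd]10  (head at position 4)
Step 5: move right → 00011[even]0  (head at position 5)
Step 6: move right → 000110[even]□  (head at position 6)

After 6 steps, the head is at position 6.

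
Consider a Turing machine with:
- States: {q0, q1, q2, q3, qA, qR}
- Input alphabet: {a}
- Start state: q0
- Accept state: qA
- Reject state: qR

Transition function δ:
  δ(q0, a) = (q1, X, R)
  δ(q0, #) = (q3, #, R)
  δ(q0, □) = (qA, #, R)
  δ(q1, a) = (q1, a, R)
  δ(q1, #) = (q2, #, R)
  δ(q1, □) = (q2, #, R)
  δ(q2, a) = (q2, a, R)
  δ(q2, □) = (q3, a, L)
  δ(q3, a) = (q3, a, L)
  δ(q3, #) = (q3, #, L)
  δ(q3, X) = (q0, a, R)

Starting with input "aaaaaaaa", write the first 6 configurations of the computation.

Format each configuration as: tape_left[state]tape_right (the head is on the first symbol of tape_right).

Transitions applied:
Step 1: δ(q0, a) = (q1, X, R)
Step 2: δ(q1, a) = (q1, a, R)
Step 3: δ(q1, a) = (q1, a, R)
Step 4: δ(q1, a) = (q1, a, R)
Step 5: δ(q1, a) = (q1, a, R)

The first 6 configurations are:
[q0]aaaaaaaa ⊢ X[q1]aaaaaaa ⊢ Xa[q1]aaaaaa ⊢ Xaa[q1]aaaaa ⊢ Xaaa[q1]aaaa ⊢ Xaaaa[q1]aaa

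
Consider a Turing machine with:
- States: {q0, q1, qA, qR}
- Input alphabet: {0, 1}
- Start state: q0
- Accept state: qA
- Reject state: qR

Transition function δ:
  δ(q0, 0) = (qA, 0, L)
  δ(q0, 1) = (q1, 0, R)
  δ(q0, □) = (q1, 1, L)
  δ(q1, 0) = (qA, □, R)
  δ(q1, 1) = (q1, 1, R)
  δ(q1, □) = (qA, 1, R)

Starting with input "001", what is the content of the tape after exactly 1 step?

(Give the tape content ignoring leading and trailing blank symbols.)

Execution trace:
Initial: [q0]001
Step 1: δ(q0, 0) = (qA, 0, L) → [qA]□001

The machine reaches the accept state qA and halts.

After 1 step, the tape (ignoring leading/trailing blanks) is: 001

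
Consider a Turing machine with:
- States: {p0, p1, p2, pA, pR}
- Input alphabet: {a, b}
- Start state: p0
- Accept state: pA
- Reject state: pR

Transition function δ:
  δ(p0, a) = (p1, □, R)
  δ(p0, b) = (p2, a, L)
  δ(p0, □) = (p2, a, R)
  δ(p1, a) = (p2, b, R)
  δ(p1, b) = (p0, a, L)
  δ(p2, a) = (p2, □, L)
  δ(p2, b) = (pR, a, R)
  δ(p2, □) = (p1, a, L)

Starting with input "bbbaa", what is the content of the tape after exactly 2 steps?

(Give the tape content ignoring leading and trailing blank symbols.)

Execution trace:
Initial: [p0]bbbaa
Step 1: δ(p0, b) = (p2, a, L) → [p2]□abbaa
Step 2: δ(p2, □) = (p1, a, L) → [p1]□aabbaa

No transition is defined for δ(p1, □). By convention the machine halts and rejects.

After 2 steps, the tape (ignoring leading/trailing blanks) is: aabbaa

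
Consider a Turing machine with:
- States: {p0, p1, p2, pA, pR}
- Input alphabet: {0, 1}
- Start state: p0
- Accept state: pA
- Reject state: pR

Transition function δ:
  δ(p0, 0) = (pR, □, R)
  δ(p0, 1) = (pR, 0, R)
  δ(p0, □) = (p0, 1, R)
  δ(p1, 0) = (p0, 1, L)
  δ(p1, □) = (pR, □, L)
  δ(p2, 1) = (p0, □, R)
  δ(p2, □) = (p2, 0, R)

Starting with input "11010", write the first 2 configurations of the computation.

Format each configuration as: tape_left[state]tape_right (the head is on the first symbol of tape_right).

Transitions applied:
Step 1: δ(p0, 1) = (pR, 0, R)

The first 2 configurations are:
[p0]11010 ⊢ 0[pR]1010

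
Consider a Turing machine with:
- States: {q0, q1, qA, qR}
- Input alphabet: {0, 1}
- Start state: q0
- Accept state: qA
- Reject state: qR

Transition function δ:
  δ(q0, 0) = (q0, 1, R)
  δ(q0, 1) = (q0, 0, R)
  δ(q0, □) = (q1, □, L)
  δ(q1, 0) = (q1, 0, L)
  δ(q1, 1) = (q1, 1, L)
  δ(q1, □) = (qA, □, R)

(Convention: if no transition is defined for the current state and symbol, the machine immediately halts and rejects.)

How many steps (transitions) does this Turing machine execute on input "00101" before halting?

Execution trace:
Initial: [q0]00101
Step 1: δ(q0, 0) = (q0, 1, R) → 1[q0]0101
Step 2: δ(q0, 0) = (q0, 1, R) → 11[q0]101
Step 3: δ(q0, 1) = (q0, 0, R) → 110[q0]01
Step 4: δ(q0, 0) = (q0, 1, R) → 1101[q0]1
Step 5: δ(q0, 1) = (q0, 0, R) → 11010[q0]□
Step 6: δ(q0, □) = (q1, □, L) → 1101[q1]0□
Step 7: δ(q1, 0) = (q1, 0, L) → 110[q1]10□
Step 8: δ(q1, 1) = (q1, 1, L) → 11[q1]010□
Step 9: δ(q1, 0) = (q1, 0, L) → 1[q1]1010□
Step 10: δ(q1, 1) = (q1, 1, L) → [q1]11010□
Step 11: δ(q1, 1) = (q1, 1, L) → [q1]□11010□
Step 12: δ(q1, □) = (qA, □, R) → □[qA]11010□

The machine reaches the accept state qA and halts.

The machine executed 12 steps before halting.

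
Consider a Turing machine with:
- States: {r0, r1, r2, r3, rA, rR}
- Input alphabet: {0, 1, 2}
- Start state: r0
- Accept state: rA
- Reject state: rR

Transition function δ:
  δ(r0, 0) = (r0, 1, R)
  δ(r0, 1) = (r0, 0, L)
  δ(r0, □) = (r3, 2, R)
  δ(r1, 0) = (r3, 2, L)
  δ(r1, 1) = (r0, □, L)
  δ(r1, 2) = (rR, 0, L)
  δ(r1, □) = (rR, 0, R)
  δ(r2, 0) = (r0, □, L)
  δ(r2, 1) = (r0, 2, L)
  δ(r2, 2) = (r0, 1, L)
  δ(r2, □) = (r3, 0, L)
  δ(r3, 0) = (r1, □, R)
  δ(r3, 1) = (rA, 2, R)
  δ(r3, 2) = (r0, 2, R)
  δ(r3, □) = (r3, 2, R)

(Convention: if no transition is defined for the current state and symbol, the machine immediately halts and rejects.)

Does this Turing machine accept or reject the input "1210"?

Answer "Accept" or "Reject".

Execution trace:
Initial: [r0]1210
Step 1: δ(r0, 1) = (r0, 0, L) → [r0]□0210
Step 2: δ(r0, □) = (r3, 2, R) → 2[r3]0210
Step 3: δ(r3, 0) = (r1, □, R) → 2□[r1]210
Step 4: δ(r1, 2) = (rR, 0, L) → 2[rR]□010

The machine reaches the reject state rR and halts.

Answer: Reject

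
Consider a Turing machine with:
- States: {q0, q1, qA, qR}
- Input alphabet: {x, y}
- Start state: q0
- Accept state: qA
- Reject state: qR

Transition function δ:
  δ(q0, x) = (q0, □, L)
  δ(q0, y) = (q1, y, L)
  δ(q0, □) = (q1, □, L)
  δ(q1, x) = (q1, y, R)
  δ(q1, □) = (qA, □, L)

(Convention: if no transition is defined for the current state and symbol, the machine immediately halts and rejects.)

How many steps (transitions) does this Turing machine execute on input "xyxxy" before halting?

Execution trace:
Initial: [q0]xyxxy
Step 1: δ(q0, x) = (q0, □, L) → [q0]□□yxxy
Step 2: δ(q0, □) = (q1, □, L) → [q1]□□□yxxy
Step 3: δ(q1, □) = (qA, □, L) → [qA]□□□□yxxy

The machine reaches the accept state qA and halts.

The machine executed 3 steps before halting.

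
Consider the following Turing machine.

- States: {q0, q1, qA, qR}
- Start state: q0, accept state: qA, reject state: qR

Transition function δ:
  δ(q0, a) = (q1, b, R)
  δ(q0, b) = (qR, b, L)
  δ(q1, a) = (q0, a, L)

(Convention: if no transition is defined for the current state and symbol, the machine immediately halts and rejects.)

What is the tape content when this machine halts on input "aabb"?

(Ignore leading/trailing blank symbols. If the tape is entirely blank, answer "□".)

Execution trace:
Initial: [q0]aabb
Step 1: δ(q0, a) = (q1, b, R) → b[q1]abb
Step 2: δ(q1, a) = (q0, a, L) → [q0]babb
Step 3: δ(q0, b) = (qR, b, L) → [qR]□babb

The machine reaches the reject state qR and halts.

Final tape (ignoring leading/trailing blanks): babb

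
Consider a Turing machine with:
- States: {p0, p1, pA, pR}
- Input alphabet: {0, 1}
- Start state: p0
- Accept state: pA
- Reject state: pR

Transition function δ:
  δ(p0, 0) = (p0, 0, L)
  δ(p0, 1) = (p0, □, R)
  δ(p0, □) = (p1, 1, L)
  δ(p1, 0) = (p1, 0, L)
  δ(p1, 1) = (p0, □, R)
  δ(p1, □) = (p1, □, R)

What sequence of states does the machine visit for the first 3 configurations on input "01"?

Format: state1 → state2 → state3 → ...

Execution trace:
Initial: [p0]01
Step 1: δ(p0, 0) = (p0, 0, L) → [p0]□01
Step 2: δ(p0, □) = (p1, 1, L) → [p1]□101

State sequence: p0 → p0 → p1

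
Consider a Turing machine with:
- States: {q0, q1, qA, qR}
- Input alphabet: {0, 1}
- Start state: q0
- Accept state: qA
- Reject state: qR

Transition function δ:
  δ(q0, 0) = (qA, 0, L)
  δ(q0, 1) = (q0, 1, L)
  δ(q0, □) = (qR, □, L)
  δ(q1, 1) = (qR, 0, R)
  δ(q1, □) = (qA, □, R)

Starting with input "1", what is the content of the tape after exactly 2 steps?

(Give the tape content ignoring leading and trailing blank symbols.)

Execution trace:
Initial: [q0]1
Step 1: δ(q0, 1) = (q0, 1, L) → [q0]□1
Step 2: δ(q0, □) = (qR, □, L) → [qR]□□1

The machine reaches the reject state qR and halts.

After 2 steps, the tape (ignoring leading/trailing blanks) is: 1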